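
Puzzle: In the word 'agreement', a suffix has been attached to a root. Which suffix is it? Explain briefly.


The word 'agreement' = 'agree' (root) + '-ment' (suffix). The suffix is '-ment'.

ment


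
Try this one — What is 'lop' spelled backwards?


Reverse 'lop' character by character: 'pol'.

pol


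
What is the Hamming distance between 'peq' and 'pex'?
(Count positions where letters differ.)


Alignment:
Position 1: 'p' vs 'p' = match
Position 2: 'e' vs 'e' = match
Position 3: 'q' vs 'x' = DIFFER
Total differences: 1

1


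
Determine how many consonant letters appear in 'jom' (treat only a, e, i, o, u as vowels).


Consonants in 'jom': j, m = 2 consonants.

2


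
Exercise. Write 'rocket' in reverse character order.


Reverse 'rocket' character by character: 'tekcor'.

tekcor


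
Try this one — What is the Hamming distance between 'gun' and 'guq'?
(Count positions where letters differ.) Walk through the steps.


Alignment:
Position 1: 'g' vs 'g' = match
Position 2: 'u' vs 'u' = match
Position 3: 'n' vs 'q' = DIFFER
Total differences: 1

1


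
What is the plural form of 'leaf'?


Apply rule: Change -f to -ves. 'leaf' becomes 'leaves'.

leaves


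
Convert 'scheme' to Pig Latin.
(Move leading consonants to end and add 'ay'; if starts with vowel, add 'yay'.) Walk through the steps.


'scheme': move consonant cluster 'sch' to end and add 'ay': 'emeschay'.

emeschay


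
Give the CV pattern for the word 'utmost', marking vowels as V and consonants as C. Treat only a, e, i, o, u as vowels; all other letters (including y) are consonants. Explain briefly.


Letter mapping: u = V, t = C, m = C, o = V, s = C, t = C.

VCCVCC


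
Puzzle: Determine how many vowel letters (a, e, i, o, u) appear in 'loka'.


Vowels in 'loka': o, a = 2 vowels.

2


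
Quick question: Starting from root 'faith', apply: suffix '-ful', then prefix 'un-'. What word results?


Step 1: Add suffix '-ful' to 'faith' = 'faithful'
Step 2: Add prefix 'un-' to 'faithful' = 'unfaithful'

unfaithful


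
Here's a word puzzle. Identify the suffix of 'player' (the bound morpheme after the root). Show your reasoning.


The word 'player' = 'play' (root) + '-er' (suffix). The suffix is '-er'.

er


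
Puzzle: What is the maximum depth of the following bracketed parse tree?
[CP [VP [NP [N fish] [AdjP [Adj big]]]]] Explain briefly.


Count bracket nesting levels:
'[' at pos 0: depth = 1
'[' at pos 4: depth = 2
'[' at pos 8: depth = 3
'[' at pos 12: depth = 4
'[' at pos 21: depth = 4
'[' at pos 27: depth = 5
Maximum depth reached: 5

5


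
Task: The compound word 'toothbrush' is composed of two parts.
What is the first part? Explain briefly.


Split 'toothbrush' into 'tooth' + 'brush'. The first part is 'tooth'.

tooth


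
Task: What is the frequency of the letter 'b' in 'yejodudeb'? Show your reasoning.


Letter 'b' in 'yejodudeb': found at position(s) 9 = 1 occurrence(s).

1


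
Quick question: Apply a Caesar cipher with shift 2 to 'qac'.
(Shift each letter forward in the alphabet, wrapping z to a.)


Shift each letter by 2: q -> s, a -> c, c -> e. Result: 'sce'.

sce


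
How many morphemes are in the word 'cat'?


Decomposition: cat (free morpheme) = 1 morpheme(s)

1 morphemes


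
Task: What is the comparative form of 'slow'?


Apply comparative formation (add -er): 'slow' -> 'slower'.

slower


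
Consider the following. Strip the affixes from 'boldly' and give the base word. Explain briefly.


Remove suffix '-ly' from 'boldly' to get root 'bold'.

bold


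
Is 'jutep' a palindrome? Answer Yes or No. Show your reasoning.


Forward: 'jutep'
Reversed: 'petuj'
They differ.

No


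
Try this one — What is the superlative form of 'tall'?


Apply superlative formation (add -est): 'tall' -> 'tallest'.

tallest


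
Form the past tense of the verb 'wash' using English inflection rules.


Apply rule: Add -ed. 'wash' becomes 'washed'.

washed


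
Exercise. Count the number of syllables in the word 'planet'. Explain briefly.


Break 'planet' into syllables: plan-et -> plan | et = 2 syllables

2 syllables


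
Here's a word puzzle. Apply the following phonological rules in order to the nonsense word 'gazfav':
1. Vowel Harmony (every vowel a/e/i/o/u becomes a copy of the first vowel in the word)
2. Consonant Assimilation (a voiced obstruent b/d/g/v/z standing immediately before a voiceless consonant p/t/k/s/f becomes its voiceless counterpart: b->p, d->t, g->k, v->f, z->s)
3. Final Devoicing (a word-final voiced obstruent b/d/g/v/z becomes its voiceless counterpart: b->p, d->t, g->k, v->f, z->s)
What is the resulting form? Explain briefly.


Starting form: 'gazfav'
Rule 1: Vowel Harmony: all vowels already match. No change.
Rule 2: Consonant Assimilation: voiced obstruent before voiceless consonant becomes voiceless ('zf' -> 'sf'). 'gazfav' -> 'gasfav'
Rule 3: Final Devoicing: word-final voiced obstruent 'v' becomes voiceless 'f'. 'gasfav' -> 'gasfaf'
Final form: 'gasfaf'

gasfaf


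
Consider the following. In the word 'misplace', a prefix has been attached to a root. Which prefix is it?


The word 'misplace' = 'mis' (prefix) + 'place' (root). The prefix is 'mis'.

mis


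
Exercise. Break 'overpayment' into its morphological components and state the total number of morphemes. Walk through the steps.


Step 1: Identify prefix: 'over' (meaning: excessively)
Step 2: Identify root: 'pay'
Step 3: Identify suffix(es): 'ment'
Decomposition: over- (prefix: excessively) + pay (root) + -ment (suffix: action/result)
Total morphemes: 3

3 morphemes (over- (prefix: excessively) + pay (root) + -ment (suffix: action/result))


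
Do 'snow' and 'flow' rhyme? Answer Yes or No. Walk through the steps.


Rime (stressed vowel + following sounds) of 'snow': -ow = /oʊ/
Rime of 'flow': -ow = /oʊ/
/oʊ/ and /oʊ/ are the same ending sound, so the words rhyme.

Yes


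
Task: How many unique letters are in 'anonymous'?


Unique letters in 'anonymous': {a, m, n, o, s, u, y} = 7 distinct letters.

7


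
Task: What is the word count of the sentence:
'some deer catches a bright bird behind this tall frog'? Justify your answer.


Split into words: some | deer | catches | a | bright | bird | behind | this | tall | frog = 10 words.

10


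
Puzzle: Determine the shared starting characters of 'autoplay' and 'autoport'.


Compare from the start: 5 characters match: 'autop'. Mismatch at position 6: 'l' vs 'o'.

autop


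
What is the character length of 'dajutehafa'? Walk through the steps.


Spell out 'dajutehafa' and number each letter: d(1), a(2), j(3), u(4), t(5), e(6), h(7), a(8), f(9), a(10). Total: 10 letters.

10


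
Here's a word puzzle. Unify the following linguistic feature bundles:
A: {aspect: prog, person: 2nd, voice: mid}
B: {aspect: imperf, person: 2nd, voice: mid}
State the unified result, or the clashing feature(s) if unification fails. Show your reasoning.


Compare features:
aspect: A=prog vs B=imperf -> CLASH
person: A=2nd vs B=2nd -> unified: 2nd
voice: A=mid vs B=mid -> unified: mid
Clash detected on feature 'aspect' (prog vs imperf); unification fails.

CLASH on 'aspect' (prog vs imperf)


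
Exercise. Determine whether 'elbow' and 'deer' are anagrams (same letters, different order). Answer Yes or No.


Sorted letters of 'elbow': 'below'
Sorted letters of 'deer': 'deer'
They do not match.

No


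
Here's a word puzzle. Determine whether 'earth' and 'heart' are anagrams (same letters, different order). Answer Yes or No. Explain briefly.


Sorted letters of 'earth': 'aehrt'
Sorted letters of 'heart': 'aehrt'
They match.

Yes


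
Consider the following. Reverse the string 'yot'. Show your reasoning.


Reverse 'yot' character by character: 'toy'.

toy


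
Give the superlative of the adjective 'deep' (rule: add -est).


Apply superlative formation (add -est): 'deep' -> 'deepest'.

deepest


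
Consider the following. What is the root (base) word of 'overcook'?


Remove prefix 'over' from 'overcook' to get root 'cook'.

cook


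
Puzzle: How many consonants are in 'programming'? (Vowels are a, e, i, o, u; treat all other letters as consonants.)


Consonants in 'programming': p, r, g, r, m, m, n, g = 8 consonants.

8


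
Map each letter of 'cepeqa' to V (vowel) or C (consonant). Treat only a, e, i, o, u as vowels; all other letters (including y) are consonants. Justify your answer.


Letter mapping: c = C, e = V, p = C, e = V, q = C, a = V.

CVCVCV


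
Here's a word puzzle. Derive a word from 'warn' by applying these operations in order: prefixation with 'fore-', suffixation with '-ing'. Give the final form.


Step 1: Add prefix 'fore-' to 'warn' = 'forewarn'
Step 2: Add suffix '-ing' to 'forewarn' = 'forewarning'

forewarning


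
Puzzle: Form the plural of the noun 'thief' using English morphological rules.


Apply rule: Change -f to -ves. 'thief' becomes 'thieves'.

thieves


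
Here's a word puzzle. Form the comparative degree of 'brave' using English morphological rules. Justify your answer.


Apply comparative formation (ends in e: add -r): 'brave' -> 'braver'.

braver


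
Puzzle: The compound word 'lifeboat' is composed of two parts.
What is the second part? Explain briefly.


Split 'lifeboat' into 'life' + 'boat'. The second part is 'boat'.

boat


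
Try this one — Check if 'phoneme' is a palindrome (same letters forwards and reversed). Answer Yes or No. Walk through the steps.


Forward: 'phoneme'
Reversed: 'emenohp'
They differ.

No


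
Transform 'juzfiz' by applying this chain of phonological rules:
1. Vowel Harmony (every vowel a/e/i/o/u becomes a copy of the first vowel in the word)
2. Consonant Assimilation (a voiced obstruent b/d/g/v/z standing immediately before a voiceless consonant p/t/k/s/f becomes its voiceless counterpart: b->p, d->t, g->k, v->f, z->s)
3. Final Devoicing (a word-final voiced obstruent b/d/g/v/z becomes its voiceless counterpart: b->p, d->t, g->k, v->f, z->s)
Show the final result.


Starting form: 'juzfiz'
Rule 1: Vowel Harmony: all vowels become 'u' (matching first vowel). 'juzfiz' -> 'juzfuz'
Rule 2: Consonant Assimilation: voiced obstruent before voiceless consonant becomes voiceless ('zf' -> 'sf'). 'juzfuz' -> 'jusfuz'
Rule 3: Final Devoicing: word-final voiced obstruent 'z' becomes voiceless 's'. 'jusfuz' -> 'jusfus'
Final form: 'jusfus'

jusfus


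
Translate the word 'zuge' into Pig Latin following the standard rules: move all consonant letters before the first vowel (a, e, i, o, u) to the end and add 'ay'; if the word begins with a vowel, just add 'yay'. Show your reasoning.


'zuge': move consonant cluster 'z' to end and add 'ay': 'ugezay'.

ugezay


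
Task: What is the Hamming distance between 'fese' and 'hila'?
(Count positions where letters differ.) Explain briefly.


Alignment:
Position 1: 'f' vs 'h' = DIFFER
Position 2: 'e' vs 'i' = DIFFER
Position 3: 's' vs 'l' = DIFFER
Position 4: 'e' vs 'a' = DIFFER
Total differences: 4

4


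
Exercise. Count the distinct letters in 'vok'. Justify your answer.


Unique letters in 'vok': {k, o, v} = 3 distinct letters.

3


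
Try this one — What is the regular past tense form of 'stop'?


Apply rule: Double final consonant and add -ed. 'stop' becomes 'stopped'.

stopped


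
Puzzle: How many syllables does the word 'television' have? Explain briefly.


Break 'television' into syllables: tel-e-vi-sion -> tel | e | vi | sion = 4 syllables

4 syllables


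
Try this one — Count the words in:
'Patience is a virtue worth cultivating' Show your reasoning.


Split into words: Patience | is | a | virtue | worth | cultivating = 6 words.

6


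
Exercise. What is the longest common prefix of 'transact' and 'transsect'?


Compare from the start: 5 characters match: 'trans'. Mismatch at position 6: 'a' vs 's'.

trans


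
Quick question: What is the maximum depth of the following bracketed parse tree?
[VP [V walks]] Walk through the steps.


Count bracket nesting levels:
'[' at pos 0: depth = 1
'[' at pos 4: depth = 2
Maximum depth reached: 2

2


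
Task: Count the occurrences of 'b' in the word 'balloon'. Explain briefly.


Letter 'b' in 'balloon': found at position(s) 1 = 1 occurrence(s).

1


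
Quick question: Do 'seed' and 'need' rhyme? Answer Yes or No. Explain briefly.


Rime (stressed vowel + following sounds) of 'seed': -eed = /iːd/
Rime of 'need': -eed = /iːd/
/iːd/ and /iːd/ are the same ending sound, so the words rhyme.

Yes


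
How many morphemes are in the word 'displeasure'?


Decomposition: dis- (prefix) + please (root) + -ure (suffix) = 3 morpheme(s)

3 morphemes


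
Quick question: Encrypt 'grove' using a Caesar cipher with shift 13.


Shift each letter by 13: g -> t, r -> e, o -> b, v -> i, e -> r. Result: 'tebir'.

tebir


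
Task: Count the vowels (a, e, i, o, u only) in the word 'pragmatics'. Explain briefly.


Vowels in 'pragmatics': a, a, i = 3 vowels.

3


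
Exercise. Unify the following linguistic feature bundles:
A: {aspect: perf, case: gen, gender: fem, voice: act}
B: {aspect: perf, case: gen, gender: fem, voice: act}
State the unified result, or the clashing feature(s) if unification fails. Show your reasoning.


Compare features:
aspect: A=perf vs B=perf -> unified: perf
case: A=gen vs B=gen -> unified: gen
gender: A=fem vs B=fem -> unified: fem
voice: A=act vs B=act -> unified: act
No clashes found.

Unified: {aspect: perf, case: gen, gender: fem, voice: act}


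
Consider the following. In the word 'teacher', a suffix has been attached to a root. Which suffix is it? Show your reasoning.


The word 'teacher' = 'teach' (root) + '-er' (suffix). The suffix is '-er'.

er


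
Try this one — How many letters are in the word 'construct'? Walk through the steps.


Spell out 'construct' and number each letter: c(1), o(2), n(3), s(4), t(5), r(6), u(7), c(8), t(9). Total: 9 letters.

9


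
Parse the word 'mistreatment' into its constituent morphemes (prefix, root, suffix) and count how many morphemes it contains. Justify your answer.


Step 1: Identify prefix: 'mis' (meaning: wrongly)
Step 2: Identify root: 'treat'
Step 3: Identify suffix(es): 'ment'
Decomposition: mis- (prefix: wrongly) + treat (root) + -ment (suffix: action/result)
Total morphemes: 3

3 morphemes (mis- (prefix: wrongly) + treat (root) + -ment (suffix: action/result))


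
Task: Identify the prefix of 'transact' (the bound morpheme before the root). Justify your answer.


The word 'transact' = 'trans' (prefix) + 'act' (root). The prefix is 'trans'.

trans


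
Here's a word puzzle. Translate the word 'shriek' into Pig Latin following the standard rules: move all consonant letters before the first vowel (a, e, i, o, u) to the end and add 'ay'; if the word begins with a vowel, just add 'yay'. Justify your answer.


'shriek': move consonant cluster 'shr' to end and add 'ay': 'iekshray'.

iekshray


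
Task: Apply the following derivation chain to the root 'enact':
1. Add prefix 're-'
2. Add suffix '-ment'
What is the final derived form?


Step 1: Add prefix 're-' to 'enact' = 'reenact'
Step 2: Add suffix '-ment' to 'reenact' = 'reenactment'

reenactment


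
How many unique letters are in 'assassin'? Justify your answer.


Unique letters in 'assassin': {a, i, n, s} = 4 distinct letters.

4


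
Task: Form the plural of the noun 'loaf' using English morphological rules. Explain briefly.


Apply rule: Change -f to -ves. 'loaf' becomes 'loaves'.

loaves


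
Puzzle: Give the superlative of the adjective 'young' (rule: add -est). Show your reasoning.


Apply superlative formation (add -est): 'young' -> 'youngest'.

youngest


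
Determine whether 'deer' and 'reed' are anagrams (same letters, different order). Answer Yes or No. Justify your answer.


Sorted letters of 'deer': 'deer'
Sorted letters of 'reed': 'deer'
They match.

Yes


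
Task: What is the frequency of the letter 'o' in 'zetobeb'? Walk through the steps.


Letter 'o' in 'zetobeb': found at position(s) 4 = 1 occurrence(s).

1


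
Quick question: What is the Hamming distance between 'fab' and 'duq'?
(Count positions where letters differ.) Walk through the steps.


Alignment:
Position 1: 'f' vs 'd' = DIFFER
Position 2: 'a' vs 'u' = DIFFER
Position 3: 'b' vs 'q' = DIFFER
Total differences: 3

3


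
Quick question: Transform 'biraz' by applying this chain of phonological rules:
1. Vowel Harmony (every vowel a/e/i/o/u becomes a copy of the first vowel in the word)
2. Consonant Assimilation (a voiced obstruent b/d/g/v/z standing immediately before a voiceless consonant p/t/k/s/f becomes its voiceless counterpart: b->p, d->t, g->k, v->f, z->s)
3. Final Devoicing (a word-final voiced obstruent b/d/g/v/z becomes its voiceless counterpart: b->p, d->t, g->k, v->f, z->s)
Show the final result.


Starting form: 'biraz'
Rule 1: Vowel Harmony: all vowels become 'i' (matching first vowel). 'biraz' -> 'biriz'
Rule 2: Consonant Assimilation: no voiced obstruent (b/d/g/v/z) stands immediately before a voiceless consonant (p/t/k/s/f). No change.
Rule 3: Final Devoicing: word-final voiced obstruent 'z' becomes voiceless 's'. 'biriz' -> 'biris'
Final form: 'biris'

biris


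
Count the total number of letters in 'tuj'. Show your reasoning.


Spell out 'tuj' and number each letter: t(1), u(2), j(3). Total: 3 letters.

3


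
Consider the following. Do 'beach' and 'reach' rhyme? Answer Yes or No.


Rime (stressed vowel + following sounds) of 'beach': -each = /iːtʃ/
Rime of 'reach': -each = /iːtʃ/
/iːtʃ/ and /iːtʃ/ are the same ending sound, so the words rhyme.

Yes


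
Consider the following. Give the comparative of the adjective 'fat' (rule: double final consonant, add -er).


Apply comparative formation (double final consonant, add -er): 'fat' -> 'fatter'.

fatter


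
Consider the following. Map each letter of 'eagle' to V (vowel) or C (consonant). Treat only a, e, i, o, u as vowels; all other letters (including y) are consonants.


Letter mapping: e = V, a = V, g = C, l = C, e = V.

VVCCV


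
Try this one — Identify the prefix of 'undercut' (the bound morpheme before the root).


The word 'undercut' = 'under' (prefix) + 'cut' (root). The prefix is 'under'.

under


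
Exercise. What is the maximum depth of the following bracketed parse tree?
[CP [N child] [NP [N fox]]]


Count bracket nesting levels:
'[' at pos 0: depth = 1
'[' at pos 4: depth = 2
'[' at pos 14: depth = 2
'[' at pos 18: depth = 3
Maximum depth reached: 3

3


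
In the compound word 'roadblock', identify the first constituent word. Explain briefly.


Split 'roadblock' into 'road' + 'block'. The first part is 'road'.

road


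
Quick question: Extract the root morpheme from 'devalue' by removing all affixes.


Remove prefix 'de' from 'devalue' to get root 'value'.

value


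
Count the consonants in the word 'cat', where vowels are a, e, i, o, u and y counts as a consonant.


Consonants in 'cat': c, t = 2 consonants.

2


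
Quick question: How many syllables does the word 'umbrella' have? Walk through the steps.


Break 'umbrella' into syllables: um-brel-la -> um | brel | la = 3 syllables

3 syllables


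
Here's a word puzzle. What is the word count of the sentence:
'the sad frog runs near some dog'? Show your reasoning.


Split into words: the | sad | frog | runs | near | some | dog = 7 words.

7


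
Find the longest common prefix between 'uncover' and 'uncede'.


Compare from the start: 3 characters match: 'unc'. Mismatch at position 4: 'o' vs 'e'.

unc


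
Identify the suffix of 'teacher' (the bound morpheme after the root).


The word 'teacher' = 'teach' (root) + '-er' (suffix). The suffix is '-er'.

er


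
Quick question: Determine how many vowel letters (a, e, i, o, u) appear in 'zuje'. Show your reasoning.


Vowels in 'zuje': u, e = 2 vowels.

2


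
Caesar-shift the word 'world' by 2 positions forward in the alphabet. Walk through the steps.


Shift each letter by 2: w -> y, o -> q, r -> t, l -> n, d -> f. Result: 'yqtnf'.

yqtnf


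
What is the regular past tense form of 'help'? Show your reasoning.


Apply rule: Add -ed. 'help' becomes 'helped'.

helped


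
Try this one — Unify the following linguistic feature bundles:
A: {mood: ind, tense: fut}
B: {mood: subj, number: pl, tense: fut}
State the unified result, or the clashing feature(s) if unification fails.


Compare features:
mood: A=ind vs B=subj -> CLASH
number: A=_ vs B=pl -> unified: pl
tense: A=fut vs B=fut -> unified: fut
Clash detected on feature 'mood' (ind vs subj); unification fails.

CLASH on 'mood' (ind vs subj)


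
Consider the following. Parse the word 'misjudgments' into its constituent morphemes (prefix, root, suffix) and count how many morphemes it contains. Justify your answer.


Step 1: Identify prefix: 'mis' (meaning: wrongly)
Step 2: Identify root: 'judge'
Step 3: Identify suffix(es): 'ment, s'
Decomposition: mis- (prefix: wrongly) + judge (root) + -ment (suffix: action/result) + -s (plural)
Total morphemes: 4

4 morphemes (mis- (prefix: wrongly) + judge (root) + -ment (suffix: action/result) + -s (plural))


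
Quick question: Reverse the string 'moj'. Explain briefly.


Reverse 'moj' character by character: 'jom'.

jom


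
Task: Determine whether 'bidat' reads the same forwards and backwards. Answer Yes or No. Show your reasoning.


Forward: 'bidat'
Reversed: 'tadib'
They differ.

No


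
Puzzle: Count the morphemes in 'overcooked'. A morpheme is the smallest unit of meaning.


Decomposition: over- (prefix) + cook (root) + -ed (suffix) = 3 morpheme(s)

3 morphemes


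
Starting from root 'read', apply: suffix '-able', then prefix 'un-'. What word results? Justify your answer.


Step 1: Add suffix '-able' to 'read' = 'readable'
Step 2: Add prefix 'un-' to 'readable' = 'unreadable'

unreadable


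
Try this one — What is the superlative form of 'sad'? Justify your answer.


Apply superlative formation (double final consonant, add -est): 'sad' -> 'saddest'.

saddest


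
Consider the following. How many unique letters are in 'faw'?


Unique letters in 'faw': {a, f, w} = 3 distinct letters.

3


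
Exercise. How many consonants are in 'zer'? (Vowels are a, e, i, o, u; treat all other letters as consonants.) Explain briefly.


Consonants in 'zer': z, r = 2 consonants.

2


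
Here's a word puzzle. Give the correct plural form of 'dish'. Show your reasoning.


Apply rule: Add -es (sibilant/fricative ending). 'dish' becomes 'dishes'.

dishes


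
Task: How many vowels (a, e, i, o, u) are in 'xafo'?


Vowels in 'xafo': a, o = 2 vowels.

2


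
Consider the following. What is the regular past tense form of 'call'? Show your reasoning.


Apply rule: Add -ed. 'call' becomes 'called'.

called


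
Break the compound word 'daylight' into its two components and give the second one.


Split 'daylight' into 'day' + 'light'. The second part is 'light'.

light


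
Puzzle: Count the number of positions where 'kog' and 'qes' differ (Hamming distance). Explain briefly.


Alignment:
Position 1: 'k' vs 'q' = DIFFER
Position 2: 'o' vs 'e' = DIFFER
Position 3: 'g' vs 's' = DIFFER
Total differences: 3

3


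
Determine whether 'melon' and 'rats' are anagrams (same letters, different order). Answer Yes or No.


Sorted letters of 'melon': 'elmno'
Sorted letters of 'rats': 'arst'
They do not match.

No


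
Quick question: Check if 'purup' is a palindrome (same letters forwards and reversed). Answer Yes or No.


Forward: 'purup'
Reversed: 'purup'
They are identical.

Yes


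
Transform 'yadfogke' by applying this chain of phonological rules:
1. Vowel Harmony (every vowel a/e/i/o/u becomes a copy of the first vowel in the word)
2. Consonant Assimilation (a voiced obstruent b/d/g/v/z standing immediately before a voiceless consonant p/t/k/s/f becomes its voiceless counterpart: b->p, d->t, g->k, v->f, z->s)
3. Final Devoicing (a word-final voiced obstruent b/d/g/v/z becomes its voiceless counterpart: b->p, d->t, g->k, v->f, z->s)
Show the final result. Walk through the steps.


Starting form: 'yadfogke'
Rule 1: Vowel Harmony: all vowels become 'a' (matching first vowel). 'yadfogke' -> 'yadfagka'
Rule 2: Consonant Assimilation: voiced obstruent before voiceless consonant becomes voiceless ('df' -> 'tf', 'gk' -> 'kk'). 'yadfagka' -> 'yatfakka'
Rule 3: Final Devoicing: the word ends in the vowel 'a', not a consonant. No change.
Final form: 'yatfakka'

yatfakka


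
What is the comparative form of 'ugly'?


Apply comparative formation (consonant + y: change y to i, add -er): 'ugly' -> 'uglier'.

uglier


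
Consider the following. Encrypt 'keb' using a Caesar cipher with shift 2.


Shift each letter by 2: k -> m, e -> g, b -> d. Result: 'mgd'.

mgd


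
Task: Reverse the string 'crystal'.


Reverse 'crystal' character by character: 'latsyrc'.

latsyrc


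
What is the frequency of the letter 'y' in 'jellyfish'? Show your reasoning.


Letter 'y' in 'jellyfish': found at position(s) 5 = 1 occurrence(s).

1


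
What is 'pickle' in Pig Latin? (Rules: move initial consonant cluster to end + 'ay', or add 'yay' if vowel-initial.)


'pickle': move consonant cluster 'p' to end and add 'ay': 'icklepay'.

icklepay


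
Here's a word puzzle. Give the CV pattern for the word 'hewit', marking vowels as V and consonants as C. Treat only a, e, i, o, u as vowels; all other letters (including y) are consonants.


Letter mapping: h = C, e = V, w = C, i = V, t = C.

CVCVC


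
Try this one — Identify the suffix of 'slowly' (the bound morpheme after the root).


The word 'slowly' = 'slow' (root) + '-ly' (suffix). The suffix is '-ly'.

ly


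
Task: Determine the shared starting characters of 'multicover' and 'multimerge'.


Compare from the start: 5 characters match: 'multi'. Mismatch at position 6: 'c' vs 'm'.

multi


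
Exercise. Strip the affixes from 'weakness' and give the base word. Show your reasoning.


Remove suffix '-ness' from 'weakness' to get root 'weak'.

weak


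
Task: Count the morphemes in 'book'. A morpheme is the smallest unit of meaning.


Decomposition: book (free morpheme) = 1 morpheme(s)

1 morphemes


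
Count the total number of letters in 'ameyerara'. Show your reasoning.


Spell out 'ameyerara' and number each letter: a(1), m(2), e(3), y(4), e(5), r(6), a(7), r(8), a(9). Total: 9 letters.

9


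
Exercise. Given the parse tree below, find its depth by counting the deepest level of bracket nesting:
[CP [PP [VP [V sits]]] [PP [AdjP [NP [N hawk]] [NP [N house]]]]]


Count bracket nesting levels:
'[' at pos 0: depth = 1
'[' at pos 4: depth = 2
'[' at pos 8: depth = 3
'[' at pos 12: depth = 4
'[' at pos 23: depth = 2
'[' at pos 27: depth = 3
'[' at pos 33: depth = 4
'[' at pos 37: depth = 5
'[' at pos 47: depth = 4
'[' at pos 51: depth = 5
Maximum depth reached: 5

5


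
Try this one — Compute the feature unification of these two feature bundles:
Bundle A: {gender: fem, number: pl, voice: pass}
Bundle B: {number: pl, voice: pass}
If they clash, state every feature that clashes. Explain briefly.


Compare features:
gender: A=fem vs B=_ -> unified: fem
number: A=pl vs B=pl -> unified: pl
voice: A=pass vs B=pass -> unified: pass
No clashes found.

Unified: {gender: fem, number: pl, voice: pass}


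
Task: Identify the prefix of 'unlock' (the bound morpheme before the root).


The word 'unlock' = 'un' (prefix) + 'lock' (root). The prefix is 'un'.

un


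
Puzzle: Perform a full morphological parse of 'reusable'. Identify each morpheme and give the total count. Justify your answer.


Step 1: Identify prefix: 're' (meaning: again)
Step 2: Identify root: 'use'
Step 3: Identify suffix(es): 'able'
Decomposition: re- (prefix: again) + use (root) + -able (suffix: capable of)
Total morphemes: 3

3 morphemes (re- (prefix: again) + use (root) + -able (suffix: capable of))


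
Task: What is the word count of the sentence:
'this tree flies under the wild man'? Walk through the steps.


Split into words: this | tree | flies | under | the | wild | man = 7 words.

7


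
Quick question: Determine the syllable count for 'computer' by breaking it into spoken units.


Break 'computer' into syllables: com-pu-ter -> com | pu | ter = 3 syllables

3 syllables


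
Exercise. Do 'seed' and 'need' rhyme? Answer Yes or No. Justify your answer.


Rime (stressed vowel + following sounds) of 'seed': -eed = /iːd/
Rime of 'need': -eed = /iːd/
/iːd/ and /iːd/ are the same ending sound, so the words rhyme.

Yes


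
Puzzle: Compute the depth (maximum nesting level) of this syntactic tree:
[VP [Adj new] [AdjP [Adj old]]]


Count bracket nesting levels:
'[' at pos 0: depth = 1
'[' at pos 4: depth = 2
'[' at pos 14: depth = 2
'[' at pos 20: depth = 3
Maximum depth reached: 3

3


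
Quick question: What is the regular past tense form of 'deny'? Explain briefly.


Apply rule: Change -y to -ied. 'deny' becomes 'denied'.

denied


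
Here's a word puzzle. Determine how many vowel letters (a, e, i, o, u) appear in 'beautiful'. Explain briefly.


Vowels in 'beautiful': e, a, u, i, u = 5 vowels.

5


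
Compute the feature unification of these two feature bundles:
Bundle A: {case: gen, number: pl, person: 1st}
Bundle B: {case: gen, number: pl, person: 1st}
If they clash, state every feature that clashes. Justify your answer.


Compare features:
case: A=gen vs B=gen -> unified: gen
number: A=pl vs B=pl -> unified: pl
person: A=1st vs B=1st -> unified: 1st
No clashes found.

Unified: {case: gen, number: pl, person: 1st}


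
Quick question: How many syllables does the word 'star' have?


Break 'star' into syllables: star -> star = 1 syllable

1 syllable


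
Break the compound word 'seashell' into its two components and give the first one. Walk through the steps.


Split 'seashell' into 'sea' + 'shell'. The first part is 'sea'.

sea


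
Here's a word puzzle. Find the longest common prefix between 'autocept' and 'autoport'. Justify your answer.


Compare from the start: 4 characters match: 'auto'. Mismatch at position 5: 'c' vs 'p'.

auto


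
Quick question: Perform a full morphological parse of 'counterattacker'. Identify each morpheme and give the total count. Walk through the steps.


Step 1: Identify prefix: 'counter' (meaning: against)
Step 2: Identify root: 'attack'
Step 3: Identify suffix(es): 'er'
Decomposition: counter- (prefix: against) + attack (root) + -er (suffix: one who)
Total morphemes: 3

3 morphemes (counter- (prefix: against) + attack (root) + -er (suffix: one who))


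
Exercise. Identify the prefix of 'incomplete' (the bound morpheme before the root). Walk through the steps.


The word 'incomplete' = 'in' (prefix) + 'complete' (root). The prefix is 'in'.

in


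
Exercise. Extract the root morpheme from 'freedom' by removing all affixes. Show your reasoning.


Remove suffix '-dom' from 'freedom' to get root 'free'.

free


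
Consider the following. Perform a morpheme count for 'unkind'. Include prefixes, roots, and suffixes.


Decomposition: un- (prefix) + kind (root) = 2 morpheme(s)

2 morphemes


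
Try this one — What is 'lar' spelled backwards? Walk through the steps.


Reverse 'lar' character by character: 'ral'.

ral


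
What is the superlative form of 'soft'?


Apply superlative formation (add -est): 'soft' -> 'softest'.

softest


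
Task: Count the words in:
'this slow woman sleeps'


Split into words: this | slow | woman | sleeps = 4 words.

4


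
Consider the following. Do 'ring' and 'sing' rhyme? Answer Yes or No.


Rime (stressed vowel + following sounds) of 'ring': -ing = /ɪŋ/
Rime of 'sing': -ing = /ɪŋ/
/ɪŋ/ and /ɪŋ/ are the same ending sound, so the words rhyme.

Yes


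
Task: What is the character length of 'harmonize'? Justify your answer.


Spell out 'harmonize' and number each letter: h(1), a(2), r(3), m(4), o(5), n(6), i(7), z(8), e(9). Total: 9 letters.

9


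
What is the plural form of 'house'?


Apply rule: Add -s. 'house' becomes 'houses'.

houses


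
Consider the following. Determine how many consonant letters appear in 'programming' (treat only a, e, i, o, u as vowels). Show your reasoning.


Consonants in 'programming': p, r, g, r, m, m, n, g = 8 consonants.

8


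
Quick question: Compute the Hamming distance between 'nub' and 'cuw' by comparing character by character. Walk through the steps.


Alignment:
Position 1: 'n' vs 'c' = DIFFER
Position 2: 'u' vs 'u' = match
Position 3: 'b' vs 'w' = DIFFER
Total differences: 2

2


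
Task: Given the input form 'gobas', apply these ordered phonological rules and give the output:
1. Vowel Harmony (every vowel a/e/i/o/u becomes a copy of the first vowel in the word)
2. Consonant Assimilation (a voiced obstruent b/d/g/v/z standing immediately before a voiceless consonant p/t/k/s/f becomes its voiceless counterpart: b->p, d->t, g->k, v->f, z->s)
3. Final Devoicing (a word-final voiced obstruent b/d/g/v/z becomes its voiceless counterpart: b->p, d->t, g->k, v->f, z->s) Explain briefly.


Starting form: 'gobas'
Rule 1: Vowel Harmony: all vowels become 'o' (matching first vowel). 'gobas' -> 'gobos'
Rule 2: Consonant Assimilation: no voiced obstruent (b/d/g/v/z) stands immediately before a voiceless consonant (p/t/k/s/f). No change.
Rule 3: Final Devoicing: final consonant 's' is not one of the voiced obstruents b/d/g/v/z. No change.
Final form: 'gobos'

gobos


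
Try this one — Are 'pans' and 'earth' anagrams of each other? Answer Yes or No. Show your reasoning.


Sorted letters of 'pans': 'anps'
Sorted letters of 'earth': 'aehrt'
They do not match.

No


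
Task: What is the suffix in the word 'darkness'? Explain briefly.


The word 'darkness' = 'dark' (root) + '-ness' (suffix). The suffix is '-ness'.

ness


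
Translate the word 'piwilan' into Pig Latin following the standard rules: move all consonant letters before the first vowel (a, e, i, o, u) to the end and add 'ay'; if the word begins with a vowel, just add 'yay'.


'piwilan': move consonant cluster 'p' to end and add 'ay': 'iwilanpay'.

iwilanpay


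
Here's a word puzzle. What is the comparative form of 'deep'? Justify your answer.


Apply comparative formation (add -er): 'deep' -> 'deeper'.

deeper


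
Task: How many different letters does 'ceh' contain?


Unique letters in 'ceh': {c, e, h} = 3 distinct letters.

3


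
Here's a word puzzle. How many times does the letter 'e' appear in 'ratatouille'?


Letter 'e' in 'ratatouille': found at position(s) 11 = 1 occurrence(s).

1


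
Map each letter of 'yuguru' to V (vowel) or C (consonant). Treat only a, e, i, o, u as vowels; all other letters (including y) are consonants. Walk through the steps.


Letter mapping: y = C, u = V, g = C, u = V, r = C, u = V.

CVCVCV


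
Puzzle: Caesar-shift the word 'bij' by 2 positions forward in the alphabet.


Shift each letter by 2: b -> d, i -> k, j -> l. Result: 'dkl'.

dkl


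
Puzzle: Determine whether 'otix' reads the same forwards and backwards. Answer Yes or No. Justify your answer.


Forward: 'otix'
Reversed: 'xito'
They differ.

No


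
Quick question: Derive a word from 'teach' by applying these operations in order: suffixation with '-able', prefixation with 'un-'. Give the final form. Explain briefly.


Step 1: Add suffix '-able' to 'teach' = 'teachable'
Step 2: Add prefix 'un-' to 'teachable' = 'unteachable'

unteachable


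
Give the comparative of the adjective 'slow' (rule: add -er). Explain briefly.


Apply comparative formation (add -er): 'slow' -> 'slower'.

slower


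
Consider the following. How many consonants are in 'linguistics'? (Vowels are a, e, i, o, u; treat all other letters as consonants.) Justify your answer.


Consonants in 'linguistics': l, n, g, s, t, c, s = 7 consonants.

7


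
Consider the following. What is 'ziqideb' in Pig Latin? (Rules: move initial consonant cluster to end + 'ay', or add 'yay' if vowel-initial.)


'ziqideb': move consonant cluster 'z' to end and add 'ay': 'iqidebzay'.

iqidebzay


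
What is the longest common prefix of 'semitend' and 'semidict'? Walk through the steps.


Compare from the start: 4 characters match: 'semi'. Mismatch at position 5: 't' vs 'd'.

semi


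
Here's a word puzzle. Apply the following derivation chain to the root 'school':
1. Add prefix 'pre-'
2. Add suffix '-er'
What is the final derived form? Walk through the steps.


Step 1: Add prefix 'pre-' to 'school' = 'preschool'
Step 2: Add suffix '-er' to 'preschool' = 'preschooler'

preschooler


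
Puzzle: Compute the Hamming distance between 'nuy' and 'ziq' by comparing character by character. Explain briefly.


Alignment:
Position 1: 'n' vs 'z' = DIFFER
Position 2: 'u' vs 'i' = DIFFER
Position 3: 'y' vs 'q' = DIFFER
Total differences: 3

3


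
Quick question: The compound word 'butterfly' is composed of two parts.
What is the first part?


Split 'butterfly' into 'butter' + 'fly'. The first part is 'butter'.

butter


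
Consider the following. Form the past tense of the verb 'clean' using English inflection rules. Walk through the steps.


Apply rule: Add -ed. 'clean' becomes 'cleaned'.

cleaned


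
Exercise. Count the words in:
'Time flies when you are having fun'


Split into words: Time | flies | when | you | are | having | fun = 7 words.

7


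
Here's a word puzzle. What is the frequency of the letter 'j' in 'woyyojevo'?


Letter 'j' in 'woyyojevo': found at position(s) 6 = 1 occurrence(s).

1


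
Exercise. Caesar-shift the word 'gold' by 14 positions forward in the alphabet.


Shift each letter by 14: g -> u, o -> c, l -> z, d -> r. Result: 'uczr'.

uczr


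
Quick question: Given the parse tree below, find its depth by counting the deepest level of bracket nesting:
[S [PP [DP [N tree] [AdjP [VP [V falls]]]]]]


Count bracket nesting levels:
'[' at pos 0: depth = 1
'[' at pos 3: depth = 2
'[' at pos 7: depth = 3
'[' at pos 11: depth = 4
'[' at pos 20: depth = 4
'[' at pos 26: depth = 5
'[' at pos 30: depth = 6
Maximum depth reached: 6

6


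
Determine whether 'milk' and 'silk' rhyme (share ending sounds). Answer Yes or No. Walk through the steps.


Rime (stressed vowel + following sounds) of 'milk': -ilk = /ɪlk/
Rime of 'silk': -ilk = /ɪlk/
/ɪlk/ and /ɪlk/ are the same ending sound, so the words rhyme.

Yes


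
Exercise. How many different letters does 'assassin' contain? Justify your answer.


Unique letters in 'assassin': {a, i, n, s} = 4 distinct letters.

4


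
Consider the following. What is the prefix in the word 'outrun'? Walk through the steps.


The word 'outrun' = 'out' (prefix) + 'run' (root). The prefix is 'out'.

out


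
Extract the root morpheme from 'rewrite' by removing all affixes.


Remove prefix 're' from 'rewrite' to get root 'write'.

write


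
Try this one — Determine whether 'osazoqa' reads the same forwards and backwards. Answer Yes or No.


Forward: 'osazoqa'
Reversed: 'aqozaso'
They differ.

No


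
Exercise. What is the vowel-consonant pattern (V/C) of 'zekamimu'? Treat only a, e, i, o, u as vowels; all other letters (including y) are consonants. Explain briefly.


Letter mapping: z = C, e = V, k = C, a = V, m = C, i = V, m = C, u = V.

CVCVCVCV


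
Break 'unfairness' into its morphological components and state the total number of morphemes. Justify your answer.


Step 1: Identify prefix: 'un' (meaning: not/reverse)
Step 2: Identify root: 'fair'
Step 3: Identify suffix(es): 'ness'
Decomposition: un- (prefix: not/reverse) + fair (root) + -ness (suffix: state of)
Total morphemes: 3

3 morphemes (un- (prefix: not/reverse) + fair (root) + -ness (suffix: state of))
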